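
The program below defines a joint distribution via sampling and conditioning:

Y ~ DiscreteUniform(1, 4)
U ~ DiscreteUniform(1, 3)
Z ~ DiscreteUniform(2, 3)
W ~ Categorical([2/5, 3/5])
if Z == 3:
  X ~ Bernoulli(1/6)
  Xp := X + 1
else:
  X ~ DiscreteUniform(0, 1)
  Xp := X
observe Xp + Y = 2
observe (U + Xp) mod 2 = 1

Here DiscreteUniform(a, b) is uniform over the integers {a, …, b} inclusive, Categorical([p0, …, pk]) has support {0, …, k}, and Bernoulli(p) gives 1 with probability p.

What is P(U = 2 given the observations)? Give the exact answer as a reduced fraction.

P(U = 2 | obs) = 4/7

Enumerate traces; 8 have nonzero weight after conditioning:
  (Y=1, U=2, Z=2, W=0, X=1) weight 1/120
  (Y=1, U=2, Z=2, W=1, X=1) weight 1/80
  (Y=1, U=2, Z=3, W=0, X=0) weight 1/72
  (Y=1, U=2, Z=3, W=1, X=0) weight 1/48
  (Y=2, U=1, Z=2, W=0, X=0) weight 1/120
  (Y=2, U=1, Z=2, W=1, X=0) weight 1/80
  (Y=2, U=3, Z=2, W=0, X=0) weight 1/120
  (Y=2, U=3, Z=2, W=1, X=0) weight 1/80
Group by U:
  weight(U=1) = 1/48
  weight(U=2) = 1/18
  weight(U=3) = 1/48
Total weight = 1/48 + 1/18 + 1/48 = 7/72
P(U=1 | obs) = 1/48 / 7/72 = 3/14
P(U=2 | obs) = 1/18 / 7/72 = 4/7
P(U=3 | obs) = 1/48 / 7/72 = 3/14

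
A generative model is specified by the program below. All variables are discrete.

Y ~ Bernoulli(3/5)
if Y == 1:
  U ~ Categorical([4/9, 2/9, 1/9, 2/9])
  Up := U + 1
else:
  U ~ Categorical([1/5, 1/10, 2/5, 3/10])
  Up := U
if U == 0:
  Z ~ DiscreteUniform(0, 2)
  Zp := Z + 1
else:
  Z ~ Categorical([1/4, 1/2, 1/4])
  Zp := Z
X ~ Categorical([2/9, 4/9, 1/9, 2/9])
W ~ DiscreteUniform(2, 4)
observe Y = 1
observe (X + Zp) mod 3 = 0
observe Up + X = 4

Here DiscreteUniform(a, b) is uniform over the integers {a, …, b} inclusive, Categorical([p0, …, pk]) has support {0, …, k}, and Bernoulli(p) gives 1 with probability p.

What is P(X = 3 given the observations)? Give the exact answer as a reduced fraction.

Enumerate traces; 12 have nonzero weight after conditioning:
  (Y=1, U=0, Z=2, X=3, W=2) weight 8/1215
  (Y=1, U=0, Z=2, X=3, W=3) weight 8/1215
  (Y=1, U=0, Z=2, X=3, W=4) weight 8/1215
  (Y=1, U=1, Z=1, X=2, W=2) weight 1/405
  (Y=1, U=1, Z=1, X=2, W=3) weight 1/405
  (Y=1, U=1, Z=1, X=2, W=4) weight 1/405
  (Y=1, U=2, Z=2, X=1, W=2) weight 1/405
  (Y=1, U=2, Z=2, X=1, W=3) weight 1/405
  (Y=1, U=3, Z=0, X=0, W=2) weight 1/405
  … 3 more
Group by X:
  weight(X=0) = 1/135
  weight(X=1) = 1/135
  weight(X=2) = 1/135
  weight(X=3) = 8/405
Total weight = 1/135 + 1/135 + 1/135 + 8/405 = 17/405
P(X=0 | obs) = 1/135 / 17/405 = 3/17
P(X=1 | obs) = 1/135 / 17/405 = 3/17
P(X=2 | obs) = 1/135 / 17/405 = 3/17
P(X=3 | obs) = 8/405 / 17/405 = 8/17

P(X = 3 | obs) = 8/17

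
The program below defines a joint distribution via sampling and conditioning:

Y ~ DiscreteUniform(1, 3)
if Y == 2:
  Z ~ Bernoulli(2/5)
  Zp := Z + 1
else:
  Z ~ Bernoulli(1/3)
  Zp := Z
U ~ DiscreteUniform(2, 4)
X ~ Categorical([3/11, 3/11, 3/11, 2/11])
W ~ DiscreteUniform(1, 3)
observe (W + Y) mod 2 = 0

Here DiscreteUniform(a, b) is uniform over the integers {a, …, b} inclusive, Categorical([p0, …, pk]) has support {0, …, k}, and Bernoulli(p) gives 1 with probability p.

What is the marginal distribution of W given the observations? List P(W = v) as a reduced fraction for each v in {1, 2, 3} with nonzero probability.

P(W=1) = 2/5, P(W=2) = 1/5, P(W=3) = 2/5

Enumerate traces; 120 have nonzero weight after conditioning:
  (Y=1, Z=0, U=2, X=0, W=1) weight 2/297
  (Y=1, Z=0, U=2, X=0, W=3) weight 2/297
  (Y=1, Z=0, U=2, X=1, W=1) weight 2/297
  (Y=1, Z=0, U=2, X=1, W=3) weight 2/297
  (Y=1, Z=0, U=2, X=2, W=1) weight 2/297
  (Y=1, Z=0, U=2, X=2, W=3) weight 2/297
  (Y=1, Z=0, U=2, X=3, W=1) weight 4/891
  (Y=1, Z=0, U=2, X=3, W=3) weight 4/891
  (Y=2, Z=0, U=2, X=0, W=2) weight 1/165
  … 111 more
Group by W:
  weight(W=1) = 2/9
  weight(W=2) = 1/9
  weight(W=3) = 2/9
Total weight = 2/9 + 1/9 + 2/9 = 5/9
P(W=1 | obs) = 2/9 / 5/9 = 2/5
P(W=2 | obs) = 1/9 / 5/9 = 1/5
P(W=3 | obs) = 2/9 / 5/9 = 2/5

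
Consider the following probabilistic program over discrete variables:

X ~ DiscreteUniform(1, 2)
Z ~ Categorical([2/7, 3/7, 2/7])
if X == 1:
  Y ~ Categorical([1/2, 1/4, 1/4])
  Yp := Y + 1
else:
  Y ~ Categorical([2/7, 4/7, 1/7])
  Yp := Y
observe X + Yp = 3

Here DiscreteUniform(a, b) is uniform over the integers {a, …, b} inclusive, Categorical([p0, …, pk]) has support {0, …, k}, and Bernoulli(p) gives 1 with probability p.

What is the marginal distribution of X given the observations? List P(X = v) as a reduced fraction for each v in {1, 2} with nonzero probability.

Enumerate traces; 6 have nonzero weight after conditioning:
  (X=1, Z=0, Y=1) weight 1/28
  (X=1, Z=1, Y=1) weight 3/56
  (X=1, Z=2, Y=1) weight 1/28
  (X=2, Z=0, Y=1) weight 4/49
  (X=2, Z=1, Y=1) weight 6/49
  (X=2, Z=2, Y=1) weight 4/49
Group by X:
  weight(X=1) = 1/8
  weight(X=2) = 2/7
Total weight = 1/8 + 2/7 = 23/56
P(X=1 | obs) = 1/8 / 23/56 = 7/23
P(X=2 | obs) = 2/7 / 23/56 = 16/23

P(X=1) = 7/23, P(X=2) = 16/23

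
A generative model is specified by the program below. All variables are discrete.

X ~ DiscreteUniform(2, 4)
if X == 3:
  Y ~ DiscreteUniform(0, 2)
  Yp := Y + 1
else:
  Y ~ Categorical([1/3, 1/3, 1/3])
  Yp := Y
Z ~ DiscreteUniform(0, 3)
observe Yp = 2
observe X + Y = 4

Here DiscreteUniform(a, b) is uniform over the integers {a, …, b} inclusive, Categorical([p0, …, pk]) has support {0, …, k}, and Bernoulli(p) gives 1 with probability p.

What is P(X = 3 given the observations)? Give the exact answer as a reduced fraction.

P(X = 3 | obs) = 1/2

Enumerate traces; 8 have nonzero weight after conditioning:
  (X=2, Y=2, Z=0) weight 1/36
  (X=2, Y=2, Z=1) weight 1/36
  (X=2, Y=2, Z=2) weight 1/36
  (X=2, Y=2, Z=3) weight 1/36
  (X=3, Y=1, Z=0) weight 1/36
  (X=3, Y=1, Z=1) weight 1/36
  (X=3, Y=1, Z=2) weight 1/36
  (X=3, Y=1, Z=3) weight 1/36
Group by X:
  weight(X=2) = 1/9
  weight(X=3) = 1/9
Total weight = 1/9 + 1/9 = 2/9
P(X=2 | obs) = 1/9 / 2/9 = 1/2
P(X=3 | obs) = 1/9 / 2/9 = 1/2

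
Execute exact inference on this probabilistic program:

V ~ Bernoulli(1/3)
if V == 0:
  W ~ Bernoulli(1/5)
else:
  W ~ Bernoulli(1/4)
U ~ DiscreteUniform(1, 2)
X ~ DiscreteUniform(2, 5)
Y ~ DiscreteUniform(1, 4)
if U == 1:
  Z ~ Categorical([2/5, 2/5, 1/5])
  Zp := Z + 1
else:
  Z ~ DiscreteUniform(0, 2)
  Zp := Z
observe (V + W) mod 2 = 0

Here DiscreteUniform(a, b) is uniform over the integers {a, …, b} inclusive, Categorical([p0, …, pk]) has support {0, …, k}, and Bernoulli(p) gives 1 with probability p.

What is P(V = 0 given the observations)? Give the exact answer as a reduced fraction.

Enumerate traces; 192 have nonzero weight after conditioning:
  (V=0, W=0, U=1, X=2, Y=1, Z=0) weight 1/150
  (V=0, W=0, U=1, X=2, Y=1, Z=1) weight 1/150
  (V=0, W=0, U=1, X=2, Y=1, Z=2) weight 1/300
  (V=0, W=0, U=1, X=2, Y=2, Z=0) weight 1/150
  (V=0, W=0, U=1, X=2, Y=2, Z=1) weight 1/150
  (V=0, W=0, U=1, X=2, Y=2, Z=2) weight 1/300
  (V=0, W=0, U=1, X=2, Y=3, Z=0) weight 1/150
  (V=0, W=0, U=1, X=2, Y=3, Z=1) weight 1/150
  (V=1, W=1, U=1, X=2, Y=1, Z=0) weight 1/960
  … 183 more
Group by V:
  weight(V=0) = 8/15
  weight(V=1) = 1/12
Total weight = 8/15 + 1/12 = 37/60
P(V=0 | obs) = 8/15 / 37/60 = 32/37
P(V=1 | obs) = 1/12 / 37/60 = 5/37

P(V = 0 | obs) = 32/37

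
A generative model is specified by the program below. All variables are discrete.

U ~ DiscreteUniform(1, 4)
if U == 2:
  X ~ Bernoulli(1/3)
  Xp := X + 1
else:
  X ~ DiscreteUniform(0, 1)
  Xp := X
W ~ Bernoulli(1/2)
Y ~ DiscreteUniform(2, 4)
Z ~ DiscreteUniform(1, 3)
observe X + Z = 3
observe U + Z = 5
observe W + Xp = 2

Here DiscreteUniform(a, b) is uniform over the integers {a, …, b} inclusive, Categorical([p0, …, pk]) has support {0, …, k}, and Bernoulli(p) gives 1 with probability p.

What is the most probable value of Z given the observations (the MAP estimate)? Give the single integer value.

argmax_v P(Z = v | obs) = 3

Enumerate traces; 6 have nonzero weight after conditioning:
  (U=2, X=0, W=1, Y=2, Z=3) weight 1/108
  (U=2, X=0, W=1, Y=3, Z=3) weight 1/108
  (U=2, X=0, W=1, Y=4, Z=3) weight 1/108
  (U=3, X=1, W=1, Y=2, Z=2) weight 1/144
  (U=3, X=1, W=1, Y=3, Z=2) weight 1/144
  (U=3, X=1, W=1, Y=4, Z=2) weight 1/144
Group by Z:
  weight(Z=2) = 1/48
  weight(Z=3) = 1/36
Total weight = 1/48 + 1/36 = 7/144
P(Z=2 | obs) = 1/48 / 7/144 = 3/7
P(Z=3 | obs) = 1/36 / 7/144 = 4/7
argmax = 3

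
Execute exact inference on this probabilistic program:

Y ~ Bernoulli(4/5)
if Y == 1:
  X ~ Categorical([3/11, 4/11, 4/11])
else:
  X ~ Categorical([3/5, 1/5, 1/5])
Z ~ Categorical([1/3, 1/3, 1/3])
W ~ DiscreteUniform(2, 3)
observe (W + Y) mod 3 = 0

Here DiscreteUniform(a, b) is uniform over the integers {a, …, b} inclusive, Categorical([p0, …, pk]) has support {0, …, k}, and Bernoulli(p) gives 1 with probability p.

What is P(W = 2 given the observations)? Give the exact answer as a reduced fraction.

P(W = 2 | obs) = 4/5

Enumerate traces; 18 have nonzero weight after conditioning:
  (Y=0, X=0, Z=0, W=3) weight 1/50
  (Y=0, X=0, Z=1, W=3) weight 1/50
  (Y=0, X=0, Z=2, W=3) weight 1/50
  (Y=0, X=1, Z=0, W=3) weight 1/150
  (Y=0, X=1, Z=1, W=3) weight 1/150
  (Y=0, X=1, Z=2, W=3) weight 1/150
  (Y=0, X=2, Z=0, W=3) weight 1/150
  (Y=0, X=2, Z=1, W=3) weight 1/150
  (Y=1, X=0, Z=0, W=2) weight 2/55
  … 9 more
Group by W:
  weight(W=2) = 2/5
  weight(W=3) = 1/10
Total weight = 2/5 + 1/10 = 1/2
P(W=2 | obs) = 2/5 / 1/2 = 4/5
P(W=3 | obs) = 1/10 / 1/2 = 1/5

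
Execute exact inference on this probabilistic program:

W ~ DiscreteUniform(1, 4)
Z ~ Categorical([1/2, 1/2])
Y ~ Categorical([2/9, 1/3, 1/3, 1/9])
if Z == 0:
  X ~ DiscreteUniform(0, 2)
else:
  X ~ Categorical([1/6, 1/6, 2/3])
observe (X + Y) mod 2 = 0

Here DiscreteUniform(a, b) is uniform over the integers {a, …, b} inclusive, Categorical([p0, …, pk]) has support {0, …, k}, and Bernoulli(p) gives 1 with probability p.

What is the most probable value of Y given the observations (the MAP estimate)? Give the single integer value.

argmax_v P(Y = v | obs) = 2

Enumerate traces; 48 have nonzero weight after conditioning:
  (W=1, Z=0, Y=0, X=0) weight 1/108
  (W=1, Z=0, Y=0, X=2) weight 1/108
  (W=1, Z=0, Y=1, X=1) weight 1/72
  (W=1, Z=0, Y=2, X=0) weight 1/72
  (W=1, Z=0, Y=2, X=2) weight 1/72
  (W=1, Z=0, Y=3, X=1) weight 1/216
  (W=1, Z=1, Y=0, X=0) weight 1/216
  (W=1, Z=1, Y=0, X=2) weight 1/54
  … 40 more
Group by Y:
  weight(Y=0) = 1/6
  weight(Y=1) = 1/12
  weight(Y=2) = 1/4
  weight(Y=3) = 1/36
Total weight = 1/6 + 1/12 + 1/4 + 1/36 = 19/36
P(Y=0 | obs) = 1/6 / 19/36 = 6/19
P(Y=1 | obs) = 1/12 / 19/36 = 3/19
P(Y=2 | obs) = 1/4 / 19/36 = 9/19
P(Y=3 | obs) = 1/36 / 19/36 = 1/19
argmax = 2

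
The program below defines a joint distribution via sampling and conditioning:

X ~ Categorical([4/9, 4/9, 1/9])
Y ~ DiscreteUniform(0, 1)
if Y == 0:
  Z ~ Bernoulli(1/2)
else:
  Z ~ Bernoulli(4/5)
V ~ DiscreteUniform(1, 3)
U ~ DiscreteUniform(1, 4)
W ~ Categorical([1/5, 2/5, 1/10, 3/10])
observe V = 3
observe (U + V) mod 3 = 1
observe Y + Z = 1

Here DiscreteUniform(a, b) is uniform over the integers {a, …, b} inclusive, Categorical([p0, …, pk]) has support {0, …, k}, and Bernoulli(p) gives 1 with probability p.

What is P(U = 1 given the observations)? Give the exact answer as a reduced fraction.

Enumerate traces; 48 have nonzero weight after conditioning:
  (X=0, Y=0, Z=1, V=3, U=1, W=0) weight 1/540
  (X=0, Y=0, Z=1, V=3, U=1, W=1) weight 1/270
  (X=0, Y=0, Z=1, V=3, U=1, W=2) weight 1/1080
  (X=0, Y=0, Z=1, V=3, U=1, W=3) weight 1/360
  (X=0, Y=0, Z=1, V=3, U=4, W=0) weight 1/540
  (X=0, Y=0, Z=1, V=3, U=4, W=1) weight 1/270
  (X=0, Y=0, Z=1, V=3, U=4, W=2) weight 1/1080
  (X=0, Y=0, Z=1, V=3, U=4, W=3) weight 1/360
  … 40 more
Group by U:
  weight(U=1) = 7/240
  weight(U=4) = 7/240
Total weight = 7/240 + 7/240 = 7/120
P(U=1 | obs) = 7/240 / 7/120 = 1/2
P(U=4 | obs) = 7/240 / 7/120 = 1/2

P(U = 1 | obs) = 1/2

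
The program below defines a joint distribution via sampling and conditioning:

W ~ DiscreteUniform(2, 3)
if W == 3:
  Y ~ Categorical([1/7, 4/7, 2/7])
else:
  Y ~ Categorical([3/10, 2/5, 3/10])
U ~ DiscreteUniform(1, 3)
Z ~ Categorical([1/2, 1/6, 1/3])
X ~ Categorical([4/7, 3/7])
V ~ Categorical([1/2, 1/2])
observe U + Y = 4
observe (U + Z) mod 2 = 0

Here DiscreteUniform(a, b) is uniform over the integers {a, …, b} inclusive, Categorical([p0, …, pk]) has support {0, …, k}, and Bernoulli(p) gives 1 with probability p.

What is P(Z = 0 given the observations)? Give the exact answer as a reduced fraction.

P(Z = 0 | obs) = 41/91

Enumerate traces; 24 have nonzero weight after conditioning:
  (W=2, Y=1, U=3, Z=1, X=0, V=0) weight 1/315
  (W=2, Y=1, U=3, Z=1, X=0, V=1) weight 1/315
  (W=2, Y=1, U=3, Z=1, X=1, V=0) weight 1/420
  (W=2, Y=1, U=3, Z=1, X=1, V=1) weight 1/420
  (W=2, Y=2, U=2, Z=0, X=0, V=0) weight 1/140
  (W=2, Y=2, U=2, Z=0, X=0, V=1) weight 1/140
  (W=2, Y=2, U=2, Z=0, X=1, V=0) weight 3/560
  (W=2, Y=2, U=2, Z=0, X=1, V=1) weight 3/560
  (W=2, Y=2, U=2, Z=2, X=0, V=0) weight 1/210
  … 15 more
Group by Z:
  weight(Z=0) = 41/840
  weight(Z=1) = 17/630
  weight(Z=2) = 41/1260
Total weight = 41/840 + 17/630 + 41/1260 = 13/120
P(Z=0 | obs) = 41/840 / 13/120 = 41/91
P(Z=1 | obs) = 17/630 / 13/120 = 68/273
P(Z=2 | obs) = 41/1260 / 13/120 = 82/273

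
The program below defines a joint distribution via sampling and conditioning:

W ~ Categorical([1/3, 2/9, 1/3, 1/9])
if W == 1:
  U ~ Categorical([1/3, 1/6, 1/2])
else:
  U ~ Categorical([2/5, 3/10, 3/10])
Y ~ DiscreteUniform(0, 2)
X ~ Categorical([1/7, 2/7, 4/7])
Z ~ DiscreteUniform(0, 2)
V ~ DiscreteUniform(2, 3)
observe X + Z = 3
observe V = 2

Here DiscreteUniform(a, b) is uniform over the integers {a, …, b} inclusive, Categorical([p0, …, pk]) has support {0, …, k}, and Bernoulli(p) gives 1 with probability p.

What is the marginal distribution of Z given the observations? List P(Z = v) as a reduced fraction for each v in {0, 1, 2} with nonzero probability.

Enumerate traces; 72 have nonzero weight after conditioning:
  (W=0, U=0, Y=0, X=1, Z=2, V=2) weight 2/945
  (W=0, U=0, Y=0, X=2, Z=1, V=2) weight 4/945
  (W=0, U=0, Y=1, X=1, Z=2, V=2) weight 2/945
  (W=0, U=0, Y=1, X=2, Z=1, V=2) weight 4/945
  (W=0, U=0, Y=2, X=1, Z=2, V=2) weight 2/945
  (W=0, U=0, Y=2, X=2, Z=1, V=2) weight 4/945
  (W=0, U=1, Y=0, X=1, Z=2, V=2) weight 1/630
  (W=0, U=1, Y=0, X=2, Z=1, V=2) weight 1/315
  … 64 more
Group by Z:
  weight(Z=1) = 2/21
  weight(Z=2) = 1/21
Total weight = 2/21 + 1/21 = 1/7
P(Z=1 | obs) = 2/21 / 1/7 = 2/3
P(Z=2 | obs) = 1/21 / 1/7 = 1/3

P(Z=1) = 2/3, P(Z=2) = 1/3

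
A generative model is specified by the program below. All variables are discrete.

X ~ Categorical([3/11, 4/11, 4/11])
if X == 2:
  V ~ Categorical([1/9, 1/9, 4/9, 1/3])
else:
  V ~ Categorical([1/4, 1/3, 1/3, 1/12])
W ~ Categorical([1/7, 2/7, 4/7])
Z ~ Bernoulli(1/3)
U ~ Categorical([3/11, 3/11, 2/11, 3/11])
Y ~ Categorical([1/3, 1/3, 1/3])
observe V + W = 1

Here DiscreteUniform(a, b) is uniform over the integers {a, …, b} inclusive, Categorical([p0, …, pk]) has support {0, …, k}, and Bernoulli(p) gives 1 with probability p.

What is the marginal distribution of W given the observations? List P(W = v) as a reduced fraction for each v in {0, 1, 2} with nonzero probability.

Enumerate traces; 144 have nonzero weight after conditioning:
  (X=0, V=0, W=1, Z=0, U=0, Y=0) weight 1/847
  (X=0, V=0, W=1, Z=0, U=0, Y=1) weight 1/847
  (X=0, V=0, W=1, Z=0, U=0, Y=2) weight 1/847
  (X=0, V=0, W=1, Z=0, U=1, Y=0) weight 1/847
  (X=0, V=0, W=1, Z=0, U=1, Y=1) weight 1/847
  (X=0, V=0, W=1, Z=0, U=1, Y=2) weight 1/847
  (X=0, V=0, W=1, Z=0, U=2, Y=0) weight 2/2541
  (X=0, V=0, W=1, Z=0, U=2, Y=1) weight 2/2541
  (X=0, V=1, W=0, Z=0, U=0, Y=0) weight 2/2541
  … 135 more
Group by W:
  weight(W=0) = 25/693
  weight(W=1) = 79/1386
Total weight = 25/693 + 79/1386 = 43/462
P(W=0 | obs) = 25/693 / 43/462 = 50/129
P(W=1 | obs) = 79/1386 / 43/462 = 79/129

P(W=0) = 50/129, P(W=1) = 79/129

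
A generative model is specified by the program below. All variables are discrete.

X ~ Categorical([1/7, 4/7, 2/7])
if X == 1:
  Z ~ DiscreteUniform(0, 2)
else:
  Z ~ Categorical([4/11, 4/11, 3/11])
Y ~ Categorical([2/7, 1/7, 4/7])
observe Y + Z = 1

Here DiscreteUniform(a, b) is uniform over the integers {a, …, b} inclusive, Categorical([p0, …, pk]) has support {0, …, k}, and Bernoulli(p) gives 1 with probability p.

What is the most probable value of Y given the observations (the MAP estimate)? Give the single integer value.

argmax_v P(Y = v | obs) = 0

Enumerate traces; 6 have nonzero weight after conditioning:
  (X=0, Z=0, Y=1) weight 4/539
  (X=0, Z=1, Y=0) weight 8/539
  (X=1, Z=0, Y=1) weight 4/147
  (X=1, Z=1, Y=0) weight 8/147
  (X=2, Z=0, Y=1) weight 8/539
  (X=2, Z=1, Y=0) weight 16/539
Group by Y:
  weight(Y=0) = 160/1617
  weight(Y=1) = 80/1617
Total weight = 160/1617 + 80/1617 = 80/539
P(Y=0 | obs) = 160/1617 / 80/539 = 2/3
P(Y=1 | obs) = 80/1617 / 80/539 = 1/3
argmax = 0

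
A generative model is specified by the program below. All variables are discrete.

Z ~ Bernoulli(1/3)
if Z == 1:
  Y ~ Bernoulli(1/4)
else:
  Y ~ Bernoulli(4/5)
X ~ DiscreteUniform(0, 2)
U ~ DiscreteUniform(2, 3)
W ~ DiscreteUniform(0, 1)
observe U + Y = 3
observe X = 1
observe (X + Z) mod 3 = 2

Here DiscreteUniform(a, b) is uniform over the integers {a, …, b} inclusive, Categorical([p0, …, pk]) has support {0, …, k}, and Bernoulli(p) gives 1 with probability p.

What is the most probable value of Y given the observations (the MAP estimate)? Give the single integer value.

Enumerate traces; 4 have nonzero weight after conditioning:
  (Z=1, Y=0, X=1, U=3, W=0) weight 1/48
  (Z=1, Y=0, X=1, U=3, W=1) weight 1/48
  (Z=1, Y=1, X=1, U=2, W=0) weight 1/144
  (Z=1, Y=1, X=1, U=2, W=1) weight 1/144
Group by Y:
  weight(Y=0) = 1/24
  weight(Y=1) = 1/72
Total weight = 1/24 + 1/72 = 1/18
P(Y=0 | obs) = 1/24 / 1/18 = 3/4
P(Y=1 | obs) = 1/72 / 1/18 = 1/4
argmax = 0

argmax_v P(Y = v | obs) = 0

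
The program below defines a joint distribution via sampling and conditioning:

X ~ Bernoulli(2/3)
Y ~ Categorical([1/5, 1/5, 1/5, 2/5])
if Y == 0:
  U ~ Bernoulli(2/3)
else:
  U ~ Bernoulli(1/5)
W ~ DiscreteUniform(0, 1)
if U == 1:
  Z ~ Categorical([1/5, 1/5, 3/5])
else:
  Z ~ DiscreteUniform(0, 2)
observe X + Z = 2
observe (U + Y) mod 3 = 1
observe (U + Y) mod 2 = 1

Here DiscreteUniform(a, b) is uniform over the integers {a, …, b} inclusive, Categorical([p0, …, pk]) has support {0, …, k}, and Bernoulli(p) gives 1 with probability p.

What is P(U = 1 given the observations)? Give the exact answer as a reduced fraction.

P(U = 1 | obs) = 5/11

Enumerate traces; 8 have nonzero weight after conditioning:
  (X=0, Y=0, U=1, W=0, Z=2) weight 1/75
  (X=0, Y=0, U=1, W=1, Z=2) weight 1/75
  (X=0, Y=1, U=0, W=0, Z=2) weight 2/225
  (X=0, Y=1, U=0, W=1, Z=2) weight 2/225
  (X=1, Y=0, U=1, W=0, Z=1) weight 2/225
  (X=1, Y=0, U=1, W=1, Z=1) weight 2/225
  (X=1, Y=1, U=0, W=0, Z=1) weight 4/225
  (X=1, Y=1, U=0, W=1, Z=1) weight 4/225
Group by U:
  weight(U=0) = 4/75
  weight(U=1) = 2/45
Total weight = 4/75 + 2/45 = 22/225
P(U=0 | obs) = 4/75 / 22/225 = 6/11
P(U=1 | obs) = 2/45 / 22/225 = 5/11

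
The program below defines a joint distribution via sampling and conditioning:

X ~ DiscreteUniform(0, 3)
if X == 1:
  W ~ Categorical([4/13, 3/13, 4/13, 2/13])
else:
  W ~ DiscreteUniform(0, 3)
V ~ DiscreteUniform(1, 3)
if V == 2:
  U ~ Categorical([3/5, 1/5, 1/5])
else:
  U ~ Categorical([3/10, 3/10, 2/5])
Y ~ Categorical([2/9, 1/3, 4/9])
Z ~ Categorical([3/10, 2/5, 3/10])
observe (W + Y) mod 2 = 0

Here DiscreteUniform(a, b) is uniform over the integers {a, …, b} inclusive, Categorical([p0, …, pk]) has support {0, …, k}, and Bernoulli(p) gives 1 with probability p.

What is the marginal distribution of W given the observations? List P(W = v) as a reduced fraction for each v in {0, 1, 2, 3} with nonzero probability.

Enumerate traces; 648 have nonzero weight after conditioning:
  (X=0, W=0, V=1, U=0, Y=0, Z=0) weight 1/2400
  (X=0, W=0, V=1, U=0, Y=0, Z=1) weight 1/1800
  (X=0, W=0, V=1, U=0, Y=0, Z=2) weight 1/2400
  (X=0, W=0, V=1, U=0, Y=2, Z=0) weight 1/1200
  (X=0, W=0, V=1, U=0, Y=2, Z=1) weight 1/900
  (X=0, W=0, V=1, U=0, Y=2, Z=2) weight 1/1200
  (X=0, W=0, V=1, U=1, Y=0, Z=0) weight 1/2400
  (X=0, W=0, V=1, U=1, Y=0, Z=1) weight 1/1800
  (X=0, W=1, V=1, U=0, Y=1, Z=0) weight 1/1600
  (X=0, W=2, V=1, U=0, Y=0, Z=0) weight 1/2400
  … 638 more
Group by W:
  weight(W=0) = 55/312
  weight(W=1) = 17/208
  weight(W=2) = 55/312
  weight(W=3) = 47/624
Total weight = 55/312 + 17/208 + 55/312 + 47/624 = 53/104
P(W=0 | obs) = 55/312 / 53/104 = 55/159
P(W=1 | obs) = 17/208 / 53/104 = 17/106
P(W=2 | obs) = 55/312 / 53/104 = 55/159
P(W=3 | obs) = 47/624 / 53/104 = 47/318

P(W=0) = 55/159, P(W=1) = 17/106, P(W=2) = 55/159, P(W=3) = 47/318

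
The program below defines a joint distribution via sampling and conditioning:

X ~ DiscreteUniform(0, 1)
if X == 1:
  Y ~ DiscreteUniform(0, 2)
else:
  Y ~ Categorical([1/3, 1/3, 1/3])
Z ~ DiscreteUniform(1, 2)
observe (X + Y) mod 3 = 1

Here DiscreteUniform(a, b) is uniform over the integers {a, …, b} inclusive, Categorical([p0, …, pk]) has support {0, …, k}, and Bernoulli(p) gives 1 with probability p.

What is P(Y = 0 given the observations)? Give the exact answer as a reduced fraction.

Enumerate traces; 4 have nonzero weight after conditioning:
  (X=0, Y=1, Z=1) weight 1/12
  (X=0, Y=1, Z=2) weight 1/12
  (X=1, Y=0, Z=1) weight 1/12
  (X=1, Y=0, Z=2) weight 1/12
Group by Y:
  weight(Y=0) = 1/6
  weight(Y=1) = 1/6
Total weight = 1/6 + 1/6 = 1/3
P(Y=0 | obs) = 1/6 / 1/3 = 1/2
P(Y=1 | obs) = 1/6 / 1/3 = 1/2

P(Y = 0 | obs) = 1/2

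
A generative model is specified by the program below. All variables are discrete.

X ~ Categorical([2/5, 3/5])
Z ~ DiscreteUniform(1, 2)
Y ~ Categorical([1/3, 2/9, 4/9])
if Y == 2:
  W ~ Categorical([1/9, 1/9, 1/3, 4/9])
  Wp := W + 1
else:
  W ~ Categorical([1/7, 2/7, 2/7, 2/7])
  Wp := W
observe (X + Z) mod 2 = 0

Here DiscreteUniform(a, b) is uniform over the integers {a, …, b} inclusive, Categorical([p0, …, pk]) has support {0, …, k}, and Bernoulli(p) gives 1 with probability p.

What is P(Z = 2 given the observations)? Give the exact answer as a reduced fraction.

P(Z = 2 | obs) = 2/5

Enumerate traces; 24 have nonzero weight after conditioning:
  (X=0, Z=2, Y=0, W=0) weight 1/105
  (X=0, Z=2, Y=0, W=1) weight 2/105
  (X=0, Z=2, Y=0, W=2) weight 2/105
  (X=0, Z=2, Y=0, W=3) weight 2/105
  (X=0, Z=2, Y=1, W=0) weight 2/315
  (X=0, Z=2, Y=1, W=1) weight 4/315
  (X=0, Z=2, Y=1, W=2) weight 4/315
  (X=0, Z=2, Y=1, W=3) weight 4/315
  (X=1, Z=1, Y=0, W=0) weight 1/70
  … 15 more
Group by Z:
  weight(Z=1) = 3/10
  weight(Z=2) = 1/5
Total weight = 3/10 + 1/5 = 1/2
P(Z=1 | obs) = 3/10 / 1/2 = 3/5
P(Z=2 | obs) = 1/5 / 1/2 = 2/5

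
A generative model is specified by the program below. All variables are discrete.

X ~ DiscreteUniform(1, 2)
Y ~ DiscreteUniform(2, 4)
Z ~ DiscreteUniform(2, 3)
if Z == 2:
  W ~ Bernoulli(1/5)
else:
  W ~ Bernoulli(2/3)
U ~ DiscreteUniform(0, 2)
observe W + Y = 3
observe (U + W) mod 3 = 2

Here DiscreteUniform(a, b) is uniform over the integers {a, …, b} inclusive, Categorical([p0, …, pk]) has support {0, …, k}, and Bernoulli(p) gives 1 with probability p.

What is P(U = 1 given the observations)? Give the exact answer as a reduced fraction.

P(U = 1 | obs) = 13/30

Enumerate traces; 8 have nonzero weight after conditioning:
  (X=1, Y=2, Z=2, W=1, U=1) weight 1/180
  (X=1, Y=2, Z=3, W=1, U=1) weight 1/54
  (X=1, Y=3, Z=2, W=0, U=2) weight 1/45
  (X=1, Y=3, Z=3, W=0, U=2) weight 1/108
  (X=2, Y=2, Z=2, W=1, U=1) weight 1/180
  (X=2, Y=2, Z=3, W=1, U=1) weight 1/54
  (X=2, Y=3, Z=2, W=0, U=2) weight 1/45
  (X=2, Y=3, Z=3, W=0, U=2) weight 1/108
Group by U:
  weight(U=1) = 13/270
  weight(U=2) = 17/270
Total weight = 13/270 + 17/270 = 1/9
P(U=1 | obs) = 13/270 / 1/9 = 13/30
P(U=2 | obs) = 17/270 / 1/9 = 17/30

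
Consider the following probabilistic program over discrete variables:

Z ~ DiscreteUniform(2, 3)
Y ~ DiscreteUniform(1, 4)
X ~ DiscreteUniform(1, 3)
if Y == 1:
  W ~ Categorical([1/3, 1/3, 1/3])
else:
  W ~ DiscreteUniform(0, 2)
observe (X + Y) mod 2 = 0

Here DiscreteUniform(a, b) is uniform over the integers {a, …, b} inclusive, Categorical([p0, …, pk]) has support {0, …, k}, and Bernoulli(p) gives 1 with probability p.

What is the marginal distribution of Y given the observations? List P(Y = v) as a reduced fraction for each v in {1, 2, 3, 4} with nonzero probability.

Enumerate traces; 36 have nonzero weight after conditioning:
  (Z=2, Y=1, X=1, W=0) weight 1/72
  (Z=2, Y=1, X=1, W=1) weight 1/72
  (Z=2, Y=1, X=1, W=2) weight 1/72
  (Z=2, Y=1, X=3, W=0) weight 1/72
  (Z=2, Y=1, X=3, W=1) weight 1/72
  (Z=2, Y=1, X=3, W=2) weight 1/72
  (Z=2, Y=2, X=2, W=0) weight 1/72
  (Z=2, Y=2, X=2, W=1) weight 1/72
  (Z=2, Y=3, X=1, W=0) weight 1/72
  (Z=2, Y=4, X=2, W=0) weight 1/72
  … 26 more
Group by Y:
  weight(Y=1) = 1/6
  weight(Y=2) = 1/12
  weight(Y=3) = 1/6
  weight(Y=4) = 1/12
Total weight = 1/6 + 1/12 + 1/6 + 1/12 = 1/2
P(Y=1 | obs) = 1/6 / 1/2 = 1/3
P(Y=2 | obs) = 1/12 / 1/2 = 1/6
P(Y=3 | obs) = 1/6 / 1/2 = 1/3
P(Y=4 | obs) = 1/12 / 1/2 = 1/6

P(Y=1) = 1/3, P(Y=2) = 1/6, P(Y=3) = 1/3, P(Y=4) = 1/6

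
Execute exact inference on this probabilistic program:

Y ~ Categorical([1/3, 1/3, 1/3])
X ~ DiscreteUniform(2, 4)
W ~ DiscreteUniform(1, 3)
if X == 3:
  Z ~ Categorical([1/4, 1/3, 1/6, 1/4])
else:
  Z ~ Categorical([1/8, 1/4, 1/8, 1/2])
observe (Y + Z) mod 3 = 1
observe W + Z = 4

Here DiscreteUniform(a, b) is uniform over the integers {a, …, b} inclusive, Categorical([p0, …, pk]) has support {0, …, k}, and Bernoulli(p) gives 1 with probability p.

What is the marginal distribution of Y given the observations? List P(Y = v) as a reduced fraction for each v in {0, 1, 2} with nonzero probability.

P(Y=0) = 1/3, P(Y=1) = 1/2, P(Y=2) = 1/6

Enumerate traces; 9 have nonzero weight after conditioning:
  (Y=0, X=2, W=3, Z=1) weight 1/108
  (Y=0, X=3, W=3, Z=1) weight 1/81
  (Y=0, X=4, W=3, Z=1) weight 1/108
  (Y=1, X=2, W=1, Z=3) weight 1/54
  (Y=1, X=3, W=1, Z=3) weight 1/108
  (Y=1, X=4, W=1, Z=3) weight 1/54
  (Y=2, X=2, W=2, Z=2) weight 1/216
  (Y=2, X=3, W=2, Z=2) weight 1/162
  … 1 more
Group by Y:
  weight(Y=0) = 5/162
  weight(Y=1) = 5/108
  weight(Y=2) = 5/324
Total weight = 5/162 + 5/108 + 5/324 = 5/54
P(Y=0 | obs) = 5/162 / 5/54 = 1/3
P(Y=1 | obs) = 5/108 / 5/54 = 1/2
P(Y=2 | obs) = 5/324 / 5/54 = 1/6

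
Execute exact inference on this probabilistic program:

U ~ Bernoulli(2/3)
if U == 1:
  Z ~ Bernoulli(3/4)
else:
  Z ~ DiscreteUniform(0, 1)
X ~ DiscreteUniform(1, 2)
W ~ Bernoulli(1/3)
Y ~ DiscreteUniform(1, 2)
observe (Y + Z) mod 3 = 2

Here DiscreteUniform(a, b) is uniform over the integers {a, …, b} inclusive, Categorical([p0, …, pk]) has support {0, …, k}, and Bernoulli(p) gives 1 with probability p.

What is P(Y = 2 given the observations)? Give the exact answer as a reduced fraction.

Enumerate traces; 16 have nonzero weight after conditioning:
  (U=0, Z=0, X=1, W=0, Y=2) weight 1/36
  (U=0, Z=0, X=1, W=1, Y=2) weight 1/72
  (U=0, Z=0, X=2, W=0, Y=2) weight 1/36
  (U=0, Z=0, X=2, W=1, Y=2) weight 1/72
  (U=0, Z=1, X=1, W=0, Y=1) weight 1/36
  (U=0, Z=1, X=1, W=1, Y=1) weight 1/72
  (U=0, Z=1, X=2, W=0, Y=1) weight 1/36
  (U=0, Z=1, X=2, W=1, Y=1) weight 1/72
  … 8 more
Group by Y:
  weight(Y=1) = 1/3
  weight(Y=2) = 1/6
Total weight = 1/3 + 1/6 = 1/2
P(Y=1 | obs) = 1/3 / 1/2 = 2/3
P(Y=2 | obs) = 1/6 / 1/2 = 1/3

P(Y = 2 | obs) = 1/3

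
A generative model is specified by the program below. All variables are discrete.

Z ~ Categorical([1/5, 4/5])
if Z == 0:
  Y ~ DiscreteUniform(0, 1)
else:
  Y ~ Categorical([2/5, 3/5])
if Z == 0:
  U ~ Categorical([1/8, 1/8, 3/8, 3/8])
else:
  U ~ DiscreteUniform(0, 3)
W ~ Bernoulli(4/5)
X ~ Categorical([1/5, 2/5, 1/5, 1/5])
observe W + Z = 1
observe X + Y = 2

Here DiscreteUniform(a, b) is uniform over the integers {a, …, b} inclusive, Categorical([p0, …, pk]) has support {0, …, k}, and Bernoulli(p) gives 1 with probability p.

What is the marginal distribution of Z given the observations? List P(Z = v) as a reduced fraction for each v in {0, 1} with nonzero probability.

Enumerate traces; 16 have nonzero weight after conditioning:
  (Z=0, Y=0, U=0, W=1, X=2) weight 1/500
  (Z=0, Y=0, U=1, W=1, X=2) weight 1/500
  (Z=0, Y=0, U=2, W=1, X=2) weight 3/500
  (Z=0, Y=0, U=3, W=1, X=2) weight 3/500
  (Z=0, Y=1, U=0, W=1, X=1) weight 1/250
  (Z=0, Y=1, U=1, W=1, X=1) weight 1/250
  (Z=0, Y=1, U=2, W=1, X=1) weight 3/250
  (Z=0, Y=1, U=3, W=1, X=1) weight 3/250
  (Z=1, Y=0, U=0, W=0, X=2) weight 2/625
  … 7 more
Group by Z:
  weight(Z=0) = 6/125
  weight(Z=1) = 32/625
Total weight = 6/125 + 32/625 = 62/625
P(Z=0 | obs) = 6/125 / 62/625 = 15/31
P(Z=1 | obs) = 32/625 / 62/625 = 16/31

P(Z=0) = 15/31, P(Z=1) = 16/31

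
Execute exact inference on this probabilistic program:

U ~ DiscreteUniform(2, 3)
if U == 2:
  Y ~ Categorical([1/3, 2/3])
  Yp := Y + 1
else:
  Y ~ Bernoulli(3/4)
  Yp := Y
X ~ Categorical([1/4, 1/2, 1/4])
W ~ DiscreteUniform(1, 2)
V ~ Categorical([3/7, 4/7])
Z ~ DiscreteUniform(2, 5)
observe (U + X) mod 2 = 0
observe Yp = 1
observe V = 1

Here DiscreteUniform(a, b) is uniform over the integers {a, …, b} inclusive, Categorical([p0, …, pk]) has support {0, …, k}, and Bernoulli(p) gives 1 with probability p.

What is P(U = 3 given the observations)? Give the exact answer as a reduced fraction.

P(U = 3 | obs) = 9/13

Enumerate traces; 24 have nonzero weight after conditioning:
  (U=2, Y=0, X=0, W=1, V=1, Z=2) weight 1/336
  (U=2, Y=0, X=0, W=1, V=1, Z=3) weight 1/336
  (U=2, Y=0, X=0, W=1, V=1, Z=4) weight 1/336
  (U=2, Y=0, X=0, W=1, V=1, Z=5) weight 1/336
  (U=2, Y=0, X=0, W=2, V=1, Z=2) weight 1/336
  (U=2, Y=0, X=0, W=2, V=1, Z=3) weight 1/336
  (U=2, Y=0, X=0, W=2, V=1, Z=4) weight 1/336
  (U=2, Y=0, X=0, W=2, V=1, Z=5) weight 1/336
  (U=3, Y=1, X=1, W=1, V=1, Z=2) weight 3/224
  … 15 more
Group by U:
  weight(U=2) = 1/21
  weight(U=3) = 3/28
Total weight = 1/21 + 3/28 = 13/84
P(U=2 | obs) = 1/21 / 13/84 = 4/13
P(U=3 | obs) = 3/28 / 13/84 = 9/13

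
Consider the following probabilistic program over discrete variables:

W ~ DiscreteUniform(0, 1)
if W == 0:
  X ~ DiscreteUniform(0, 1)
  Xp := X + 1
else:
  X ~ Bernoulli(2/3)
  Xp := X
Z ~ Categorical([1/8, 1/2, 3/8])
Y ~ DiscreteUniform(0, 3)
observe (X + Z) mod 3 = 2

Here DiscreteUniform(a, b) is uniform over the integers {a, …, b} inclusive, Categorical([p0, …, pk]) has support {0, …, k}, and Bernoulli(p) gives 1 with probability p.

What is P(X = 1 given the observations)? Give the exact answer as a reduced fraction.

P(X = 1 | obs) = 28/43

Enumerate traces; 16 have nonzero weight after conditioning:
  (W=0, X=0, Z=2, Y=0) weight 3/128
  (W=0, X=0, Z=2, Y=1) weight 3/128
  (W=0, X=0, Z=2, Y=2) weight 3/128
  (W=0, X=0, Z=2, Y=3) weight 3/128
  (W=0, X=1, Z=1, Y=0) weight 1/32
  (W=0, X=1, Z=1, Y=1) weight 1/32
  (W=0, X=1, Z=1, Y=2) weight 1/32
  (W=0, X=1, Z=1, Y=3) weight 1/32
  … 8 more
Group by X:
  weight(X=0) = 5/32
  weight(X=1) = 7/24
Total weight = 5/32 + 7/24 = 43/96
P(X=0 | obs) = 5/32 / 43/96 = 15/43
P(X=1 | obs) = 7/24 / 43/96 = 28/43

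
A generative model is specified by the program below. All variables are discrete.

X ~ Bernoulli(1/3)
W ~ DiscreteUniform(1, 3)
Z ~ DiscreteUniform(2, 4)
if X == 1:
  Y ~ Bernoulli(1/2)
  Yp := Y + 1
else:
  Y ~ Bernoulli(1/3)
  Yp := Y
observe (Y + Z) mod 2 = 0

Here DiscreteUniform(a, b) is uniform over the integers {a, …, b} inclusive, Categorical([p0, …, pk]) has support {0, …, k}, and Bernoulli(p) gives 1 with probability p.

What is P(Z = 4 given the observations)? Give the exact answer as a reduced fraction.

P(Z = 4 | obs) = 11/29

Enumerate traces; 18 have nonzero weight after conditioning:
  (X=0, W=1, Z=2, Y=0) weight 4/81
  (X=0, W=1, Z=3, Y=1) weight 2/81
  (X=0, W=1, Z=4, Y=0) weight 4/81
  (X=0, W=2, Z=2, Y=0) weight 4/81
  (X=0, W=2, Z=3, Y=1) weight 2/81
  (X=0, W=2, Z=4, Y=0) weight 4/81
  (X=0, W=3, Z=2, Y=0) weight 4/81
  (X=0, W=3, Z=3, Y=1) weight 2/81
  … 10 more
Group by Z:
  weight(Z=2) = 11/54
  weight(Z=3) = 7/54
  weight(Z=4) = 11/54
Total weight = 11/54 + 7/54 + 11/54 = 29/54
P(Z=2 | obs) = 11/54 / 29/54 = 11/29
P(Z=3 | obs) = 7/54 / 29/54 = 7/29
P(Z=4 | obs) = 11/54 / 29/54 = 11/29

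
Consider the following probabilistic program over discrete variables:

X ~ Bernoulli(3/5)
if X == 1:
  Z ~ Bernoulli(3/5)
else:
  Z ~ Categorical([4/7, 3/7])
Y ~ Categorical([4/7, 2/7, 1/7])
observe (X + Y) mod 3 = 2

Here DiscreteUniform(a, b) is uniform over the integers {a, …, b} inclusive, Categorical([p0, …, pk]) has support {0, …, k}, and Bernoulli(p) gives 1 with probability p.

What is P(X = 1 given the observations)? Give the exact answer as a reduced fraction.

Enumerate traces; 4 have nonzero weight after conditioning:
  (X=0, Z=0, Y=2) weight 8/245
  (X=0, Z=1, Y=2) weight 6/245
  (X=1, Z=0, Y=1) weight 12/175
  (X=1, Z=1, Y=1) weight 18/175
Group by X:
  weight(X=0) = 2/35
  weight(X=1) = 6/35
Total weight = 2/35 + 6/35 = 8/35
P(X=0 | obs) = 2/35 / 8/35 = 1/4
P(X=1 | obs) = 6/35 / 8/35 = 3/4

P(X = 1 | obs) = 3/4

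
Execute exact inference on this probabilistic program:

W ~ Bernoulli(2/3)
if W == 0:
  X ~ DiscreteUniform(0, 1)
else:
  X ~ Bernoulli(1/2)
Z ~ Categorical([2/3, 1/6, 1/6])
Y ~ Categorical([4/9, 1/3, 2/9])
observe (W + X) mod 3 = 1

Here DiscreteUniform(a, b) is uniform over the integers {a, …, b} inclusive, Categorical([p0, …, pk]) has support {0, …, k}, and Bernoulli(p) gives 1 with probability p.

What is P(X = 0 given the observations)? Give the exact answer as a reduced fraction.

Enumerate traces; 18 have nonzero weight after conditioning:
  (W=0, X=1, Z=0, Y=0) weight 4/81
  (W=0, X=1, Z=0, Y=1) weight 1/27
  (W=0, X=1, Z=0, Y=2) weight 2/81
  (W=0, X=1, Z=1, Y=0) weight 1/81
  (W=0, X=1, Z=1, Y=1) weight 1/108
  (W=0, X=1, Z=1, Y=2) weight 1/162
  (W=0, X=1, Z=2, Y=0) weight 1/81
  (W=0, X=1, Z=2, Y=1) weight 1/108
  (W=1, X=0, Z=0, Y=0) weight 8/81
  … 9 more
Group by X:
  weight(X=0) = 1/3
  weight(X=1) = 1/6
Total weight = 1/3 + 1/6 = 1/2
P(X=0 | obs) = 1/3 / 1/2 = 2/3
P(X=1 | obs) = 1/6 / 1/2 = 1/3

P(X = 0 | obs) = 2/3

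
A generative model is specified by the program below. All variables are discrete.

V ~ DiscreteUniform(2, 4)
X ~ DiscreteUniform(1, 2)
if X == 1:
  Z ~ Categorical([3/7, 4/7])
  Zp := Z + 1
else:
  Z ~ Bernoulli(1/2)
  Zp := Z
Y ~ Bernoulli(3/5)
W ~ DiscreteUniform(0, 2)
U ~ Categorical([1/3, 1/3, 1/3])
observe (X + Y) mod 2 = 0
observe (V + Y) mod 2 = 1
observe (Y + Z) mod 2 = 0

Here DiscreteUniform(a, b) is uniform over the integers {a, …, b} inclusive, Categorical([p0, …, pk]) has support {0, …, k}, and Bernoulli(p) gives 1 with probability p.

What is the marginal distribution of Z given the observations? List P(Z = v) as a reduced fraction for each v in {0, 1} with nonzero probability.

P(Z=0) = 7/31, P(Z=1) = 24/31

Enumerate traces; 27 have nonzero weight after conditioning:
  (V=2, X=1, Z=1, Y=1, W=0, U=0) weight 2/315
  (V=2, X=1, Z=1, Y=1, W=0, U=1) weight 2/315
  (V=2, X=1, Z=1, Y=1, W=0, U=2) weight 2/315
  (V=2, X=1, Z=1, Y=1, W=1, U=0) weight 2/315
  (V=2, X=1, Z=1, Y=1, W=1, U=1) weight 2/315
  (V=2, X=1, Z=1, Y=1, W=1, U=2) weight 2/315
  (V=2, X=1, Z=1, Y=1, W=2, U=0) weight 2/315
  (V=2, X=1, Z=1, Y=1, W=2, U=1) weight 2/315
  (V=3, X=2, Z=0, Y=0, W=0, U=0) weight 1/270
  … 18 more
Group by Z:
  weight(Z=0) = 1/30
  weight(Z=1) = 4/35
Total weight = 1/30 + 4/35 = 31/210
P(Z=0 | obs) = 1/30 / 31/210 = 7/31
P(Z=1 | obs) = 4/35 / 31/210 = 24/31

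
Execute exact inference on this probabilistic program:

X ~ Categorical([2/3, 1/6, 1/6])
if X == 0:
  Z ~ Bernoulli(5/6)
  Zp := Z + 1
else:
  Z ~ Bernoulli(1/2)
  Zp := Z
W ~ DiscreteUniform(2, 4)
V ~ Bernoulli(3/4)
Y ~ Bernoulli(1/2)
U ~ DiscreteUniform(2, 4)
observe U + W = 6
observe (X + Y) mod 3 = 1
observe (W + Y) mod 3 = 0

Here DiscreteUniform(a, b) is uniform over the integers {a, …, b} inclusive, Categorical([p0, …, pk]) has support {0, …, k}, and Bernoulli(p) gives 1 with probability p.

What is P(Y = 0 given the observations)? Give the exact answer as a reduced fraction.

Enumerate traces; 8 have nonzero weight after conditioning:
  (X=0, Z=0, W=2, V=0, Y=1, U=4) weight 1/648
  (X=0, Z=0, W=2, V=1, Y=1, U=4) weight 1/216
  (X=0, Z=1, W=2, V=0, Y=1, U=4) weight 5/648
  (X=0, Z=1, W=2, V=1, Y=1, U=4) weight 5/216
  (X=1, Z=0, W=3, V=0, Y=0, U=3) weight 1/864
  (X=1, Z=0, W=3, V=1, Y=0, U=3) weight 1/288
  (X=1, Z=1, W=3, V=0, Y=0, U=3) weight 1/864
  (X=1, Z=1, W=3, V=1, Y=0, U=3) weight 1/288
Group by Y:
  weight(Y=0) = 1/108
  weight(Y=1) = 1/27
Total weight = 1/108 + 1/27 = 5/108
P(Y=0 | obs) = 1/108 / 5/108 = 1/5
P(Y=1 | obs) = 1/27 / 5/108 = 4/5

P(Y = 0 | obs) = 1/5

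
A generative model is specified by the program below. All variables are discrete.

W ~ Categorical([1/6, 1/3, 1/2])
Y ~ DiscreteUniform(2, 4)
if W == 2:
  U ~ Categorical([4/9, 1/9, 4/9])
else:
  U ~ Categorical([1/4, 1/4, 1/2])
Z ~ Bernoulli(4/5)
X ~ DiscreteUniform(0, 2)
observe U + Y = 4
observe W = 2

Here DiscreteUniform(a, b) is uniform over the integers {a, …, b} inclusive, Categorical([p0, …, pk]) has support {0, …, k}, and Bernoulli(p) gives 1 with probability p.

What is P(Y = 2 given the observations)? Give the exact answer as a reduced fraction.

Enumerate traces; 18 have nonzero weight after conditioning:
  (W=2, Y=2, U=2, Z=0, X=0) weight 2/405
  (W=2, Y=2, U=2, Z=0, X=1) weight 2/405
  (W=2, Y=2, U=2, Z=0, X=2) weight 2/405
  (W=2, Y=2, U=2, Z=1, X=0) weight 8/405
  (W=2, Y=2, U=2, Z=1, X=1) weight 8/405
  (W=2, Y=2, U=2, Z=1, X=2) weight 8/405
  (W=2, Y=3, U=1, Z=0, X=0) weight 1/810
  (W=2, Y=3, U=1, Z=0, X=1) weight 1/810
  (W=2, Y=4, U=0, Z=0, X=0) weight 2/405
  … 9 more
Group by Y:
  weight(Y=2) = 2/27
  weight(Y=3) = 1/54
  weight(Y=4) = 2/27
Total weight = 2/27 + 1/54 + 2/27 = 1/6
P(Y=2 | obs) = 2/27 / 1/6 = 4/9
P(Y=3 | obs) = 1/54 / 1/6 = 1/9
P(Y=4 | obs) = 2/27 / 1/6 = 4/9

P(Y = 2 | obs) = 4/9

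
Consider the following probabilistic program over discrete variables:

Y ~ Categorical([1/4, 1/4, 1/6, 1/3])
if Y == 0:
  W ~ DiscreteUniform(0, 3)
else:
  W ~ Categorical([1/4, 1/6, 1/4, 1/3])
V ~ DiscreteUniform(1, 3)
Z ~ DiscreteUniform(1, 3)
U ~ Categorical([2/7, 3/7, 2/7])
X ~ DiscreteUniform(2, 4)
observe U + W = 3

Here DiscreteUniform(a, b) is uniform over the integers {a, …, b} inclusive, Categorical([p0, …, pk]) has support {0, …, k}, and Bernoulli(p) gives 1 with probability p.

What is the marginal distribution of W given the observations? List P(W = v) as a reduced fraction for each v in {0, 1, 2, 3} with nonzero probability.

P(W=1) = 3/14, P(W=2) = 3/7, P(W=3) = 5/14

Enumerate traces; 324 have nonzero weight after conditioning:
  (Y=0, W=1, V=1, Z=1, U=2, X=2) weight 1/1512
  (Y=0, W=1, V=1, Z=1, U=2, X=3) weight 1/1512
  (Y=0, W=1, V=1, Z=1, U=2, X=4) weight 1/1512
  (Y=0, W=1, V=1, Z=2, U=2, X=2) weight 1/1512
  (Y=0, W=1, V=1, Z=2, U=2, X=3) weight 1/1512
  (Y=0, W=1, V=1, Z=2, U=2, X=4) weight 1/1512
  (Y=0, W=1, V=1, Z=3, U=2, X=2) weight 1/1512
  (Y=0, W=1, V=1, Z=3, U=2, X=3) weight 1/1512
  (Y=0, W=2, V=1, Z=1, U=1, X=2) weight 1/1008
  (Y=0, W=3, V=1, Z=1, U=0, X=2) weight 1/1512
  … 314 more
Group by W:
  weight(W=1) = 3/56
  weight(W=2) = 3/28
  weight(W=3) = 5/56
Total weight = 3/56 + 3/28 + 5/56 = 1/4
P(W=1 | obs) = 3/56 / 1/4 = 3/14
P(W=2 | obs) = 3/28 / 1/4 = 3/7
P(W=3 | obs) = 5/56 / 1/4 = 5/14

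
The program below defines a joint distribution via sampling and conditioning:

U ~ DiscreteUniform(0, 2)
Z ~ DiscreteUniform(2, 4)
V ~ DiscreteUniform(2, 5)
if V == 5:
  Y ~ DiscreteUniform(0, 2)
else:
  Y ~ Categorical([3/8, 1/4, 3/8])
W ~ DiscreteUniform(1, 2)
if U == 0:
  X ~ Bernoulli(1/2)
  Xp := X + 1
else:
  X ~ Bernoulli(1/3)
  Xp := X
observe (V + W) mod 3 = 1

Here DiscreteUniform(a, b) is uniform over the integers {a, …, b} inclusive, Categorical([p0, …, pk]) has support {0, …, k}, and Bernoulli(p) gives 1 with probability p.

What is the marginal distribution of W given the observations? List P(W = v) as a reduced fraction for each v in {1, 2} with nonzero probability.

Enumerate traces; 162 have nonzero weight after conditioning:
  (U=0, Z=2, V=2, Y=0, W=2, X=0) weight 1/384
  (U=0, Z=2, V=2, Y=0, W=2, X=1) weight 1/384
  (U=0, Z=2, V=2, Y=1, W=2, X=0) weight 1/576
  (U=0, Z=2, V=2, Y=1, W=2, X=1) weight 1/576
  (U=0, Z=2, V=2, Y=2, W=2, X=0) weight 1/384
  (U=0, Z=2, V=2, Y=2, W=2, X=1) weight 1/384
  (U=0, Z=2, V=3, Y=0, W=1, X=0) weight 1/384
  (U=0, Z=2, V=3, Y=0, W=1, X=1) weight 1/384
  … 154 more
Group by W:
  weight(W=1) = 1/8
  weight(W=2) = 1/4
Total weight = 1/8 + 1/4 = 3/8
P(W=1 | obs) = 1/8 / 3/8 = 1/3
P(W=2 | obs) = 1/4 / 3/8 = 2/3

P(W=1) = 1/3, P(W=2) = 2/3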